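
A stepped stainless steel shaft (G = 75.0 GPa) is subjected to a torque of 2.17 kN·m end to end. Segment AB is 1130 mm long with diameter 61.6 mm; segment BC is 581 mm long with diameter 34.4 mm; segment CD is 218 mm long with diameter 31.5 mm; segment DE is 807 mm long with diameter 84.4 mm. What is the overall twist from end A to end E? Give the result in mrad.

J_AB = π(0.0616)⁴/32 = 1.41×10^-6 m⁴; J_BC = π(0.0344)⁴/32 = 1.37×10^-7 m⁴; J_CD = π(0.0315)⁴/32 = 9.67×10^-8 m⁴; J_DE = π(0.0844)⁴/32 = 4.98×10^-6 m⁴.
θ = (T/G)·Σ L_i/J_i = (2170/75.0×10⁹)·(1.13/1.41×10^-6 + 0.581/1.37×10^-7 + 0.218/9.67×10^-8 + 0.807/4.98×10^-6) = 0.2153 rad.

215 mrad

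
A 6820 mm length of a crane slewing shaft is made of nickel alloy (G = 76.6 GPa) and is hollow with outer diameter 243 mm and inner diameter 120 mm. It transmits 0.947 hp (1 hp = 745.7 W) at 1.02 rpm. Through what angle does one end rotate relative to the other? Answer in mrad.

1.83 mrad

ω = 2π·1.02/60 = 0.1068 rad/s, so T = P/ω = 0.947×745.7 / 0.1068 = 6611 N·m.
J = π(d_o⁴ − d_i⁴)/32 = π(0.243⁴ − 0.120⁴)/32 = 3.220×10^-4 m⁴.
θ = T·L/(G·J) = 6611 × 6.82 / (76.6×10⁹ × 3.220×10^-4) = 1.828×10^-3 rad.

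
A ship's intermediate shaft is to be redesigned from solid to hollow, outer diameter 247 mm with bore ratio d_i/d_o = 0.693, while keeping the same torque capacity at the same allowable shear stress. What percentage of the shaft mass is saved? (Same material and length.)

Equal τ_max and T ⇒ the solid shaft needs d_s³ = d_o³(1−k⁴), so d_s = 247·(1−0.693⁴)^(1/3) = 226.3 mm.
Area ratio A_h/A_s = d_o²(1−k²)/d_s² = (1−k²)/(1−k⁴)^(2/3) = 0.6190.
Mass saving = 1 − 0.6190 = 38.1 %.

38.1 %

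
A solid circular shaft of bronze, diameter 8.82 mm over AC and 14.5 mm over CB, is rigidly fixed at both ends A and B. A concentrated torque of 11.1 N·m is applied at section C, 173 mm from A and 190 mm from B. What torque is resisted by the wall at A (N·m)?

Compatibility: T_A·a/J_AC = T_B·b/J_CB with T_A + T_B = T₀.
J_AC = 5.94×10^-10 m⁴, J_CB = 4.34×10^-9 m⁴, so T_A = T₀·(J_AC/a)/((J_AC/a)+(J_CB/b)) = 1.451 N·m, T_B = 9.649 N·m.

1.45 N·m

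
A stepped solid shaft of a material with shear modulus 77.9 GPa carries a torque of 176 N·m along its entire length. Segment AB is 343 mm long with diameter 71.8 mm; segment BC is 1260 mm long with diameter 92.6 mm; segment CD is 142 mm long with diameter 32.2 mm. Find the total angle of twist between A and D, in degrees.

J_AB = π(0.0718)⁴/32 = 2.61×10^-6 m⁴; J_BC = π(0.0926)⁴/32 = 7.22×10^-6 m⁴; J_CD = π(0.0322)⁴/32 = 1.06×10^-7 m⁴.
θ = (T/G)·Σ L_i/J_i = (176.0/77.9×10⁹)·(0.343/2.61×10^-6 + 1.26/7.22×10^-6 + 0.142/1.06×10^-7) = 3.731×10^-3 rad.

0.214°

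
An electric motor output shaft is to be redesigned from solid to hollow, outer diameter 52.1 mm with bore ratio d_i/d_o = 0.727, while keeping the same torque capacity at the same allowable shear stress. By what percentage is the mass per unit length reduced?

Equal τ_max and T ⇒ the solid shaft needs d_s³ = d_o³(1−k⁴), so d_s = 52.1·(1−0.727⁴)^(1/3) = 46.71 mm.
Area ratio A_h/A_s = d_o²(1−k²)/d_s² = (1−k²)/(1−k⁴)^(2/3) = 0.5865.
Mass saving = 1 − 0.5865 = 41.3 %.

41.3 %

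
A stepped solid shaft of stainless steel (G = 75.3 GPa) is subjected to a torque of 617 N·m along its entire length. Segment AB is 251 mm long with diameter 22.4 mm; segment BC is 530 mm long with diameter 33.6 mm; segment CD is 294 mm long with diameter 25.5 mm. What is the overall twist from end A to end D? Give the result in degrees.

J_AB = π(0.0224)⁴/32 = 2.47×10^-8 m⁴; J_BC = π(0.0336)⁴/32 = 1.25×10^-7 m⁴; J_CD = π(0.0255)⁴/32 = 4.15×10^-8 m⁴.
θ = (T/G)·Σ L_i/J_i = (617.0/75.3×10⁹)·(0.251/2.47×10^-8 + 0.530/1.25×10^-7 + 0.294/4.15×10^-8) = 0.1759 rad.

10.1°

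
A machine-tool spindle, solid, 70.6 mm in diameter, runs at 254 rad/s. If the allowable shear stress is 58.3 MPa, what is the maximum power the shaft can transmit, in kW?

J = πd⁴/32 = π(0.0706)⁴/32 = 2.439×10^-6 m⁴.
T_max = τ_allow·J/r = 5.83×10^7 × 2.439×10^-6 / 0.0353 = 4028 N·m.
ω = 254 rad/s, so P_max = T_max·ω = 1.023×10^6 W.

1020 kW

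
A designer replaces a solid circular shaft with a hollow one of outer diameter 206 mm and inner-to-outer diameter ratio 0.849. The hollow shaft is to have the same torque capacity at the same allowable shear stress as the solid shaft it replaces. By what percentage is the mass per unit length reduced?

Equal τ_max and T ⇒ the solid shaft needs d_s³ = d_o³(1−k⁴), so d_s = 206·(1−0.849⁴)^(1/3) = 161.3 mm.
Area ratio A_h/A_s = d_o²(1−k²)/d_s² = (1−k²)/(1−k⁴)^(2/3) = 0.4551.
Mass saving = 1 − 0.4551 = 54.5 %.

54.5 %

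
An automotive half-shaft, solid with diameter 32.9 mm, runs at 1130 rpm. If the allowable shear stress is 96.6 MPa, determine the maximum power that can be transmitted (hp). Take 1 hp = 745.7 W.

107 hp

J = πd⁴/32 = π(0.0329)⁴/32 = 1.150×10^-7 m⁴.
T_max = τ_allow·J/r = 9.66×10^7 × 1.150×10^-7 / 0.0164 = 675.5 N·m.
ω = 2π·1130/60 = 118.3 rad/s, so P_max = T_max·ω = 7.993×10^4 W.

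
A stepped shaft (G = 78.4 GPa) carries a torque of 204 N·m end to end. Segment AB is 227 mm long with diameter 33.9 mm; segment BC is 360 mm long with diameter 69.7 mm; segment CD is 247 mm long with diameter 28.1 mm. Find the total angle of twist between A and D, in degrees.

0.886°

J_AB = π(0.0339)⁴/32 = 1.30×10^-7 m⁴; J_BC = π(0.0697)⁴/32 = 2.32×10^-6 m⁴; J_CD = π(0.0281)⁴/32 = 6.12×10^-8 m⁴.
θ = (T/G)·Σ L_i/J_i = (204.0/78.4×10⁹)·(0.227/1.30×10^-7 + 0.360/2.32×10^-6 + 0.247/6.12×10^-8) = 0.01546 rad.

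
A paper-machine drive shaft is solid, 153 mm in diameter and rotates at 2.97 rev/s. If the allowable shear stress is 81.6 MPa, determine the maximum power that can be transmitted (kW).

1070 kW

J = πd⁴/32 = π(0.153)⁴/32 = 5.380×10^-5 m⁴.
T_max = τ_allow·J/r = 8.16×10^7 × 5.380×10^-5 / 0.0765 = 57380 N·m.
ω = 2π·2.97 = 18.66 rad/s, so P_max = T_max·ω = 1.071×10^6 W.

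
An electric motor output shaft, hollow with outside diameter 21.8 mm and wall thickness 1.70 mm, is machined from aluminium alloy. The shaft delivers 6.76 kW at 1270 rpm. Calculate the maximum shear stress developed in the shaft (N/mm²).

50.7 N/mm²

ω = 2π·1270/60 = 133.0 rad/s, so T = P/ω = 6.76×10³ / 133.0 = 50.83 N·m.
J = π(d_o⁴ − d_i⁴)/32 = π(0.0218⁴ − 0.0184⁴)/32 = 1.092×10^-8 m⁴.
τ_max = T·r/J = 50.83 × 0.0109 / 1.092×10^-8 = 5.074×10^7 Pa.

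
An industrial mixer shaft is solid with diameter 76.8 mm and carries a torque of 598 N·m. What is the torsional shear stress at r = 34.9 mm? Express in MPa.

J = πd⁴/32 = π(0.0768)⁴/32 = 3.415×10^-6 m⁴.
Shear stress varies linearly with radius: τ = T·r/J = 598.0 × 0.0349 / 3.415×10^-6 = 6.111×10^6 Pa.

6.11 MPa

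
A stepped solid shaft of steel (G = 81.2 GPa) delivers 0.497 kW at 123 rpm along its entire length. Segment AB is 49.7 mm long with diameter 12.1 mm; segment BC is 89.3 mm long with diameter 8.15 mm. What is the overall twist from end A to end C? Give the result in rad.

ω = 2π·123/60 = 12.88 rad/s, so T = P/ω = 0.497×10³ / 12.88 = 38.59 N·m.
J_AB = π(0.0121)⁴/32 = 2.10×10^-9 m⁴; J_BC = π(0.00815)⁴/32 = 4.33×10^-10 m⁴.
θ = (T/G)·Σ L_i/J_i = (38.59/81.2×10⁹)·(0.0497/2.10×10^-9 + 0.0893/4.33×10^-10) = 0.1092 rad.

0.109 rad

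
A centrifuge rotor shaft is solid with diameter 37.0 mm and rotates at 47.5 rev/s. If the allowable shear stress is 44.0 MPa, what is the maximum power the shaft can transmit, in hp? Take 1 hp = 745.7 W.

175 hp

J = πd⁴/32 = π(0.0370)⁴/32 = 1.840×10^-7 m⁴.
T_max = τ_allow·J/r = 4.40×10^7 × 1.840×10^-7 / 0.0185 = 437.6 N·m.
ω = 2π·47.5 = 298.5 rad/s, so P_max = T_max·ω = 1.306×10^5 W.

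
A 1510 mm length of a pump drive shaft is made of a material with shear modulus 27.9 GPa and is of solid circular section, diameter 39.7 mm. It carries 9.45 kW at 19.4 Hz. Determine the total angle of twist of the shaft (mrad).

17.2 mrad

ω = 2π·19.4 = 121.9 rad/s, so T = P/ω = 9.45×10³ / 121.9 = 77.53 N·m.
J = πd⁴/32 = π(0.0397)⁴/32 = 2.439×10^-7 m⁴.
θ = T·L/(G·J) = 77.53 × 1.51 / (27.9×10⁹ × 2.439×10^-7) = 0.01721 rad.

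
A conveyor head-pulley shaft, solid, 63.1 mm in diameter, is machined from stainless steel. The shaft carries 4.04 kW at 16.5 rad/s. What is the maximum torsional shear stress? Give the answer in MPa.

ω = 16.5 rad/s, so T = P/ω = 4.04×10³ / 16.50 = 244.8 N·m.
J = πd⁴/32 = π(0.0631)⁴/32 = 1.556×10^-6 m⁴.
τ_max = T·r/J = 244.8 × 0.0316 / 1.556×10^-6 = 4.963×10^6 Pa.

4.96 MPa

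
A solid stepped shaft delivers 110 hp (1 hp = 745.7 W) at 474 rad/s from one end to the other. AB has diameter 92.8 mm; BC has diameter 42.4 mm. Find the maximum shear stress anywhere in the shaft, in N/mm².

ω = 474 rad/s, so T = P/ω = 110×745.7 / 474.0 = 173.1 N·m.
Under the same torque, τ_max = 16T/(πd³) is largest where d is smallest — segment BC (d = 42.4 mm).
τ_max = 16·173.1/(π·(0.0424)³) = 1.156×10^7 Pa.

11.6 N/mm²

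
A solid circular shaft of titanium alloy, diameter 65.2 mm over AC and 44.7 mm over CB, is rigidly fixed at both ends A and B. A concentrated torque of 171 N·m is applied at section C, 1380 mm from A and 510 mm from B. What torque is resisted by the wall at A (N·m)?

107 N·m

Compatibility: T_A·a/J_AC = T_B·b/J_CB with T_A + T_B = T₀.
J_AC = 1.77×10^-6 m⁴, J_CB = 3.92×10^-7 m⁴, so T_A = T₀·(J_AC/a)/((J_AC/a)+(J_CB/b)) = 107.0 N·m, T_B = 63.98 N·m.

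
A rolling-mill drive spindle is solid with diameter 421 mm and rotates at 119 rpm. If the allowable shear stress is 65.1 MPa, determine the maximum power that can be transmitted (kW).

J = πd⁴/32 = π(0.421)⁴/32 = 3.084×10^-3 m⁴.
T_max = τ_allow·J/r = 6.51×10^7 × 3.084×10^-3 / 0.210 = 953800 N·m.
ω = 2π·119/60 = 12.46 rad/s, so P_max = T_max·ω = 1.189×10^7 W.

11900 kW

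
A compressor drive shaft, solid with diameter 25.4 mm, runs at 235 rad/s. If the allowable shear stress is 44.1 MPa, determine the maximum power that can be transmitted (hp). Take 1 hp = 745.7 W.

44.7 hp

J = πd⁴/32 = π(0.0254)⁴/32 = 4.086×10^-8 m⁴.
T_max = τ_allow·J/r = 4.41×10^7 × 4.086×10^-8 / 0.0127 = 141.9 N·m.
ω = 235 rad/s, so P_max = T_max·ω = 3.335×10^4 W.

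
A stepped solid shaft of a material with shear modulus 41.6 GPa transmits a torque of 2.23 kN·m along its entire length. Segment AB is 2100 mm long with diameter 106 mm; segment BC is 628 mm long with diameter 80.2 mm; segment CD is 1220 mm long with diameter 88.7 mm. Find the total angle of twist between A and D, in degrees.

J_AB = π(0.106)⁴/32 = 1.24×10^-5 m⁴; J_BC = π(0.0802)⁴/32 = 4.06×10^-6 m⁴; J_CD = π(0.0887)⁴/32 = 6.08×10^-6 m⁴.
θ = (T/G)·Σ L_i/J_i = (2230/41.6×10⁹)·(2.10/1.24×10^-5 + 0.628/4.06×10^-6 + 1.22/6.08×10^-6) = 0.02813 rad.

1.61°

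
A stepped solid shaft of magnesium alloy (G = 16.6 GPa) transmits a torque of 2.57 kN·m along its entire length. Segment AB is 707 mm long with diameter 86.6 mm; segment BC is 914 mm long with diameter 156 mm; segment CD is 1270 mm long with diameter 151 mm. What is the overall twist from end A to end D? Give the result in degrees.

J_AB = π(0.0866)⁴/32 = 5.52×10^-6 m⁴; J_BC = π(0.156)⁴/32 = 5.81×10^-5 m⁴; J_CD = π(0.151)⁴/32 = 5.10×10^-5 m⁴.
θ = (T/G)·Σ L_i/J_i = (2570/16.6×10⁹)·(0.707/5.52×10^-6 + 0.914/5.81×10^-5 + 1.27/5.10×10^-5) = 0.02611 rad.

1.50°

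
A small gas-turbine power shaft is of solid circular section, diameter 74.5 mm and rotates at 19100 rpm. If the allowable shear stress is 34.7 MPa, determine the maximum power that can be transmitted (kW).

J = πd⁴/32 = π(0.0745)⁴/32 = 3.024×10^-6 m⁴.
T_max = τ_allow·J/r = 3.47×10^7 × 3.024×10^-6 / 0.0372 = 2817 N·m.
ω = 2π·19100/60 = 2000 rad/s, so P_max = T_max·ω = 5.635×10^6 W.

5630 kW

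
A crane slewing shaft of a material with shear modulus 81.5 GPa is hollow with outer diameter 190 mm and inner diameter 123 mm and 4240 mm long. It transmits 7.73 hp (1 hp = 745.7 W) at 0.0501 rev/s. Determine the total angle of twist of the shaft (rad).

ω = 2π·0.0501 = 0.3148 rad/s, so T = P/ω = 7.73×745.7 / 0.3148 = 18310 N·m.
J = π(d_o⁴ − d_i⁴)/32 = π(0.190⁴ − 0.123⁴)/32 = 1.055×10^-4 m⁴.
θ = T·L/(G·J) = 18310 × 4.24 / (81.5×10⁹ × 1.055×10^-4) = 9.032×10^-3 rad.

0.00903 rad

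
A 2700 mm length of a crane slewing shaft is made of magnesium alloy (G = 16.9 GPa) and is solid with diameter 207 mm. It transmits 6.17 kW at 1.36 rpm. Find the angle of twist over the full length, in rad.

ω = 2π·1.36/60 = 0.1424 rad/s, so T = P/ω = 6.17×10³ / 0.1424 = 43320 N·m.
J = πd⁴/32 = π(0.207)⁴/32 = 1.803×10^-4 m⁴.
θ = T·L/(G·J) = 43320 × 2.70 / (16.9×10⁹ × 1.803×10^-4) = 0.03840 rad.

0.0384 rad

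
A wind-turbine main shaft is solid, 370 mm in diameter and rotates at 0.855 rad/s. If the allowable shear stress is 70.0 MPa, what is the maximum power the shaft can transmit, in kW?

595 kW

J = πd⁴/32 = π(0.370)⁴/32 = 1.840×10^-3 m⁴.
T_max = τ_allow·J/r = 7.00×10^7 × 1.840×10^-3 / 0.185 = 696200 N·m.
ω = 0.855 rad/s, so P_max = T_max·ω = 5.952×10^5 W.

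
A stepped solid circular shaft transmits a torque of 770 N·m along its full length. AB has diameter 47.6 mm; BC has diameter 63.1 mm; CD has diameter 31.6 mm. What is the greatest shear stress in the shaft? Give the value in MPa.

124 MPa

Under the same torque, τ_max = 16T/(πd³) is largest where d is smallest — segment CD (d = 31.6 mm).
τ_max = 16·770.0/(π·(0.0316)³) = 1.243×10^8 Pa.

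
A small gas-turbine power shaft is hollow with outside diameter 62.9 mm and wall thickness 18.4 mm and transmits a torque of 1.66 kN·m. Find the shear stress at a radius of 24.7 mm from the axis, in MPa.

27.5 MPa

J = π(d_o⁴ − d_i⁴)/32 = π(0.0629⁴ − 0.0261⁴)/32 = 1.491×10^-6 m⁴.
Shear stress varies linearly with radius: τ = T·r/J = 1660 × 0.0247 / 1.491×10^-6 = 2.750×10^7 Pa.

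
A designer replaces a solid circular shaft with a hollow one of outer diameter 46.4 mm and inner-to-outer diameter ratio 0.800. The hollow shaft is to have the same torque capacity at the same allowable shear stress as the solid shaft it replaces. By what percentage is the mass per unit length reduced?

48.8 %

Equal τ_max and T ⇒ the solid shaft needs d_s³ = d_o³(1−k⁴), so d_s = 46.4·(1−0.800⁴)^(1/3) = 38.93 mm.
Area ratio A_h/A_s = d_o²(1−k²)/d_s² = (1−k²)/(1−k⁴)^(2/3) = 0.5115.
Mass saving = 1 − 0.5115 = 48.8 %.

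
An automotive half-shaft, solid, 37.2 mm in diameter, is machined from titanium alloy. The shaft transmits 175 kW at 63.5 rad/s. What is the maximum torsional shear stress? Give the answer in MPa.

273 MPa

ω = 63.5 rad/s, so T = P/ω = 175×10³ / 63.50 = 2756 N·m.
J = πd⁴/32 = π(0.0372)⁴/32 = 1.880×10^-7 m⁴.
τ_max = T·r/J = 2756 × 0.0186 / 1.880×10^-7 = 2.727×10^8 Pa.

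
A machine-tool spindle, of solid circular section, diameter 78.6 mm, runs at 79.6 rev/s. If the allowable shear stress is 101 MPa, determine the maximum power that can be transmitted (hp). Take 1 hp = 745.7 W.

6460 hp

J = πd⁴/32 = π(0.0786)⁴/32 = 3.747×10^-6 m⁴.
T_max = τ_allow·J/r = 1.01×10^8 × 3.747×10^-6 / 0.0393 = 9630 N·m.
ω = 2π·79.6 = 500.1 rad/s, so P_max = T_max·ω = 4.816×10^6 W.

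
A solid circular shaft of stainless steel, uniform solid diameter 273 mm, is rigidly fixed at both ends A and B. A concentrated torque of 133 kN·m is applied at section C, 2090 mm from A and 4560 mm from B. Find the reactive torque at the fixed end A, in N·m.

91200 N·m

With uniform GJ and both ends fixed, compatibility θ_AC = θ_CB gives T_A·a = T_B·b, together with T_A + T_B = T₀.
T_A = T₀·b/(a+b) = 133000·4560/6650 = 91200 N·m; T_B = 41800 N·m.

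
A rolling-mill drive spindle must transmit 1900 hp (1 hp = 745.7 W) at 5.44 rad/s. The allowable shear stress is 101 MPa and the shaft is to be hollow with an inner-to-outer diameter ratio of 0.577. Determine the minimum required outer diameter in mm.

ω = 5.44 rad/s, so T = P/ω = 1900×745.7 / 5.440 = 260400 N·m.
For a hollow shaft with d_i/d_o = 0.577: τ_max = 16T/(π d_o³ (1−k⁴)), so d_o = [16T/(π τ_allow (1−k⁴))]^(1/3) = [16·260400/(π·1.01×10^8·0.8892)]^(1/3) = 0.2454 m.

245 mm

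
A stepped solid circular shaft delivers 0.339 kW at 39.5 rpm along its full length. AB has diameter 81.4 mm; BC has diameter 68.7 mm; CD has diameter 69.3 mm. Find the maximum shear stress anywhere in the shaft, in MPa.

ω = 2π·39.5/60 = 4.136 rad/s, so T = P/ω = 0.339×10³ / 4.136 = 81.95 N·m.
Under the same torque, τ_max = 16T/(πd³) is largest where d is smallest — segment BC (d = 68.7 mm).
τ_max = 16·81.95/(π·(0.0687)³) = 1.287×10^6 Pa.

1.29 MPa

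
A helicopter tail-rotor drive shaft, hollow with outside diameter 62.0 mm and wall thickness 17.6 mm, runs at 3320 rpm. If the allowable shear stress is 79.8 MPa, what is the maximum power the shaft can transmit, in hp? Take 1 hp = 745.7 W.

J = π(d_o⁴ − d_i⁴)/32 = π(0.0620⁴ − 0.0268⁴)/32 = 1.400×10^-6 m⁴.
T_max = τ_allow·J/r = 7.98×10^7 × 1.400×10^-6 / 0.0310 = 3604 N·m.
ω = 2π·3320/60 = 347.7 rad/s, so P_max = T_max·ω = 1.253×10^6 W.

1680 hp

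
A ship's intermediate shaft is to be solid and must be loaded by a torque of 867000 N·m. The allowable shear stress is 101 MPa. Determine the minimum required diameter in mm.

352 mm

For a solid shaft τ_max = 16T/(πd³), so d = (16T/(π τ_allow))^(1/3) = (16·867000/(π·1.01×10^8))^(1/3) = 0.3523 m.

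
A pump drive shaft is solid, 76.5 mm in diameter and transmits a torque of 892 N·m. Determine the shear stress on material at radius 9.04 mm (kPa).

J = πd⁴/32 = π(0.0765)⁴/32 = 3.362×10^-6 m⁴.
Shear stress varies linearly with radius: τ = T·r/J = 892.0 × 0.00904 / 3.362×10^-6 = 2.398×10^6 Pa.

2400 kPa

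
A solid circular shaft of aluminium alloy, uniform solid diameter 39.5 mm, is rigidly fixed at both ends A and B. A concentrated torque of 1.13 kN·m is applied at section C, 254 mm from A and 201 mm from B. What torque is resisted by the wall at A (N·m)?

With uniform GJ and both ends fixed, compatibility θ_AC = θ_CB gives T_A·a = T_B·b, together with T_A + T_B = T₀.
T_A = T₀·b/(a+b) = 1130·201/455.0 = 499.2 N·m; T_B = 630.8 N·m.

499 N·m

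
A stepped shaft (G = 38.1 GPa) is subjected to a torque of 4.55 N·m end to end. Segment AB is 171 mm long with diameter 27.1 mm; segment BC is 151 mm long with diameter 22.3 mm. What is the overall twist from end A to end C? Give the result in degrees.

0.0647°

J_AB = π(0.0271)⁴/32 = 5.30×10^-8 m⁴; J_BC = π(0.0223)⁴/32 = 2.43×10^-8 m⁴.
θ = (T/G)·Σ L_i/J_i = (4.550/38.1×10⁹)·(0.171/5.30×10^-8 + 0.151/2.43×10^-8) = 1.128×10^-3 rad.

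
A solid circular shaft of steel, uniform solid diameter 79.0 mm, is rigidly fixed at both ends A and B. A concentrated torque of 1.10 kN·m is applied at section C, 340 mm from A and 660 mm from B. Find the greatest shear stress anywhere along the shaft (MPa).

With uniform GJ and both ends fixed, compatibility θ_AC = θ_CB gives T_A·a = T_B·b, together with T_A + T_B = T₀.
T_A = T₀·b/(a+b) = 1100·660/1000 = 726.0 N·m; T_B = 374.0 N·m.
τ in each portion: τ_AC = 7.50×10^6 Pa, τ_CB = 3.86×10^6 Pa; maximum is in AC.
τ_max = T_AC·r/J = 726.0·0.0395/3.82×10^-6 = 7.499×10^6 Pa.

7.50 MPa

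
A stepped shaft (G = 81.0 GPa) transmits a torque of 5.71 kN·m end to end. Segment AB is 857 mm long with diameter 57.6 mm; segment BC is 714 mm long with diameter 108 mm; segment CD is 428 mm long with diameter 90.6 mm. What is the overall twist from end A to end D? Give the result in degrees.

J_AB = π(0.0576)⁴/32 = 1.08×10^-6 m⁴; J_BC = π(0.108)⁴/32 = 1.34×10^-5 m⁴; J_CD = π(0.0906)⁴/32 = 6.61×10^-6 m⁴.
θ = (T/G)·Σ L_i/J_i = (5710/81.0×10⁹)·(0.857/1.08×10^-6 + 0.714/1.34×10^-5 + 0.428/6.61×10^-6) = 0.06423 rad.

3.68°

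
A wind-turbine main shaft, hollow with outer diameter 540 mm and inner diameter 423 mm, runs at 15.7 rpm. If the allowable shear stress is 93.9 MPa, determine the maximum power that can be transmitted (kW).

J = π(d_o⁴ − d_i⁴)/32 = π(0.540⁴ − 0.423⁴)/32 = 5.205×10^-3 m⁴.
T_max = τ_allow·J/r = 9.39×10^7 × 5.205×10^-3 / 0.270 = 1.810e6 N·m.
ω = 2π·15.7/60 = 1.644 rad/s, so P_max = T_max·ω = 2.976×10^6 W.

2980 kW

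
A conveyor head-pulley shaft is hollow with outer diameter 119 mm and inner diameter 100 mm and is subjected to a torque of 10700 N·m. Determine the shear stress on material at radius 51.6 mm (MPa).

J = π(d_o⁴ − d_i⁴)/32 = π(0.119⁴ − 0.100⁴)/32 = 9.870×10^-6 m⁴.
Shear stress varies linearly with radius: τ = T·r/J = 10700 × 0.0516 / 9.870×10^-6 = 5.594×10^7 Pa.

55.9 MPa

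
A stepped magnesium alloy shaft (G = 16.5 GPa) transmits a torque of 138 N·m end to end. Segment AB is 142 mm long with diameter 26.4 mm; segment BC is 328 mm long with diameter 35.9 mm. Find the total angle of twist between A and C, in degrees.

J_AB = π(0.0264)⁴/32 = 4.77×10^-8 m⁴; J_BC = π(0.0359)⁴/32 = 1.63×10^-7 m⁴.
θ = (T/G)·Σ L_i/J_i = (138.0/16.5×10⁹)·(0.142/4.77×10^-8 + 0.328/1.63×10^-7) = 0.04173 rad.

2.39°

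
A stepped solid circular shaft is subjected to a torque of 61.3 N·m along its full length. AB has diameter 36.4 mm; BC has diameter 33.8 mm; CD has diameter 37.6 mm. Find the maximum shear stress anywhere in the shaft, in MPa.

8.09 MPa

Under the same torque, τ_max = 16T/(πd³) is largest where d is smallest — segment BC (d = 33.8 mm).
τ_max = 16·61.30/(π·(0.0338)³) = 8.085×10^6 Pa.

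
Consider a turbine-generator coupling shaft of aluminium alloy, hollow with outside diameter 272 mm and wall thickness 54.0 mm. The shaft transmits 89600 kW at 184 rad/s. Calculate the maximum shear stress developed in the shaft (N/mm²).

142 N/mm²

ω = 184 rad/s, so T = P/ω = 89600×10³ / 184.0 = 487000 N·m.
J = π(d_o⁴ − d_i⁴)/32 = π(0.272⁴ − 0.164⁴)/32 = 4.664×10^-4 m⁴.
τ_max = T·r/J = 487000 × 0.136 / 4.664×10^-4 = 1.420×10^8 Pa.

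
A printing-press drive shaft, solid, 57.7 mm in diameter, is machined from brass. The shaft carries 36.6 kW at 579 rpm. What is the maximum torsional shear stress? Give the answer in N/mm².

ω = 2π·579/60 = 60.63 rad/s, so T = P/ω = 36.6×10³ / 60.63 = 603.6 N·m.
J = πd⁴/32 = π(0.0577)⁴/32 = 1.088×10^-6 m⁴.
τ_max = T·r/J = 603.6 × 0.0289 / 1.088×10^-6 = 1.600×10^7 Pa.

16.0 N/mm²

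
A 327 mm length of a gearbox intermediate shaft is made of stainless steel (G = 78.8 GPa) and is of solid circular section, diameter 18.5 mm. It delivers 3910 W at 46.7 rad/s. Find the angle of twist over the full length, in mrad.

ω = 46.7 rad/s, so T = P/ω = 3910 / 46.70 = 83.73 N·m.
J = πd⁴/32 = π(0.0185)⁴/32 = 1.150×10^-8 m⁴.
θ = T·L/(G·J) = 83.73 × 0.327 / (78.8×10⁹ × 1.150×10^-8) = 0.03021 rad.

30.2 mrad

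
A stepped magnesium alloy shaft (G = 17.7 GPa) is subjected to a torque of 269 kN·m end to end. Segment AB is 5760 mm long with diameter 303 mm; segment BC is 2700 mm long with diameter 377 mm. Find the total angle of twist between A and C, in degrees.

J_AB = π(0.303)⁴/32 = 8.28×10^-4 m⁴; J_BC = π(0.377)⁴/32 = 1.98×10^-3 m⁴.
θ = (T/G)·Σ L_i/J_i = (269000/17.7×10⁹)·(5.76/8.28×10^-4 + 2.70/1.98×10^-3) = 0.1265 rad.

7.25°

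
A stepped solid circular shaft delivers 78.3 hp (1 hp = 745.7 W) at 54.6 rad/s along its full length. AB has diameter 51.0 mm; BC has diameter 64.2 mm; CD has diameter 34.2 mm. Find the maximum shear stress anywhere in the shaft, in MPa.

136 MPa

ω = 54.6 rad/s, so T = P/ω = 78.3×745.7 / 54.60 = 1069 N·m.
Under the same torque, τ_max = 16T/(πd³) is largest where d is smallest — segment CD (d = 34.2 mm).
τ_max = 16·1069/(π·(0.0342)³) = 1.362×10^8 Pa.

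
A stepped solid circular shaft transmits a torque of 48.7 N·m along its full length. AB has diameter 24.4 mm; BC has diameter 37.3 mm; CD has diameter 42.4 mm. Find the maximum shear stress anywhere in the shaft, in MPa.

17.1 MPa

Under the same torque, τ_max = 16T/(πd³) is largest where d is smallest — segment AB (d = 24.4 mm).
τ_max = 16·48.70/(π·(0.0244)³) = 1.707×10^7 Pa.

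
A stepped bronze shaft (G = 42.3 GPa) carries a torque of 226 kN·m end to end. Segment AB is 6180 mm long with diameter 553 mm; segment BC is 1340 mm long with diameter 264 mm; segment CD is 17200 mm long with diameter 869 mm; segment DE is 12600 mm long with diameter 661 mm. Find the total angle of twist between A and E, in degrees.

1.37°

J_AB = π(0.553)⁴/32 = 9.18×10^-3 m⁴; J_BC = π(0.264)⁴/32 = 4.77×10^-4 m⁴; J_CD = π(0.869)⁴/32 = 0.0560 m⁴; J_DE = π(0.661)⁴/32 = 0.0187 m⁴.
θ = (T/G)·Σ L_i/J_i = (226000/42.3×10⁹)·(6.18/9.18×10^-3 + 1.34/4.77×10^-4 + 17.2/0.0560 + 12.6/0.0187) = 0.02384 rad.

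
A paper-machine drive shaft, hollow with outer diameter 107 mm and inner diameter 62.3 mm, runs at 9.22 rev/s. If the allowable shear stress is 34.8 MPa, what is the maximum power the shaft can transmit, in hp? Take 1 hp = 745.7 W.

J = π(d_o⁴ − d_i⁴)/32 = π(0.107⁴ − 0.0623⁴)/32 = 1.139×10^-5 m⁴.
T_max = τ_allow·J/r = 3.48×10^7 × 1.139×10^-5 / 0.0535 = 7409 N·m.
ω = 2π·9.22 = 57.93 rad/s, so P_max = T_max·ω = 4.292×10^5 W.

576 hp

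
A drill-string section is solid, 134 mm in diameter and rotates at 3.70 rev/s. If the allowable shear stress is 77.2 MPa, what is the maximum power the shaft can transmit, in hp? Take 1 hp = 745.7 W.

1140 hp

J = πd⁴/32 = π(0.134)⁴/32 = 3.165×10^-5 m⁴.
T_max = τ_allow·J/r = 7.72×10^7 × 3.165×10^-5 / 0.0670 = 36470 N·m.
ω = 2π·3.70 = 23.25 rad/s, so P_max = T_max·ω = 8.479×10^5 W.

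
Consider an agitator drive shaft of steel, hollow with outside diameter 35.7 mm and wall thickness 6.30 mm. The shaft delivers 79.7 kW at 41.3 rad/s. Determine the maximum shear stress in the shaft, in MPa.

262 MPa

ω = 41.3 rad/s, so T = P/ω = 79.7×10³ / 41.30 = 1930 N·m.
J = π(d_o⁴ − d_i⁴)/32 = π(0.0357⁴ − 0.0231⁴)/32 = 1.315×10^-7 m⁴.
τ_max = T·r/J = 1930 × 0.0179 / 1.315×10^-7 = 2.619×10^8 Pa.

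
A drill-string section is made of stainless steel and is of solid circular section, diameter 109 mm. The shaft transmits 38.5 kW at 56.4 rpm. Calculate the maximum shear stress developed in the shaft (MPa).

ω = 2π·56.4/60 = 5.906 rad/s, so T = P/ω = 38.5×10³ / 5.906 = 6519 N·m.
J = πd⁴/32 = π(0.109)⁴/32 = 1.386×10^-5 m⁴.
τ_max = T·r/J = 6519 × 0.0545 / 1.386×10^-5 = 2.564×10^7 Pa.

25.6 MPa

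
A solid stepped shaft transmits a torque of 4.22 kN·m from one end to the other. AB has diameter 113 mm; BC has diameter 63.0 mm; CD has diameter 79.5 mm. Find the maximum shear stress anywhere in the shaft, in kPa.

86000 kPa

Under the same torque, τ_max = 16T/(πd³) is largest where d is smallest — segment BC (d = 63.0 mm).
τ_max = 16·4220/(π·(0.0630)³) = 8.595×10^7 Pa.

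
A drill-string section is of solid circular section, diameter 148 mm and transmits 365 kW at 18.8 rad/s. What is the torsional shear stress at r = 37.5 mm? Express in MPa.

15.5 MPa

ω = 18.8 rad/s, so T = P/ω = 365×10³ / 18.80 = 19410 N·m.
J = πd⁴/32 = π(0.148)⁴/32 = 4.710×10^-5 m⁴.
Shear stress varies linearly with radius: τ = T·r/J = 19410 × 0.0375 / 4.710×10^-5 = 1.546×10^7 Pa.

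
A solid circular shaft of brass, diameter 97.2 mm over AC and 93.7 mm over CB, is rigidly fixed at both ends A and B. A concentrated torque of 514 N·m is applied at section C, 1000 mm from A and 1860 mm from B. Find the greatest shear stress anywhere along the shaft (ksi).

0.282 ksi

Compatibility: T_A·a/J_AC = T_B·b/J_CB with T_A + T_B = T₀.
J_AC = 8.76×10^-6 m⁴, J_CB = 7.57×10^-6 m⁴, so T_A = T₀·(J_AC/a)/((J_AC/a)+(J_CB/b)) = 351.0 N·m, T_B = 163.0 N·m.
τ in each portion: τ_AC = 1.95×10^6 Pa, τ_CB = 1.01×10^6 Pa; maximum is in AC.
τ_max = T_AC·r/J = 351.0·0.0486/8.76×10^-6 = 1.947×10^6 Pa.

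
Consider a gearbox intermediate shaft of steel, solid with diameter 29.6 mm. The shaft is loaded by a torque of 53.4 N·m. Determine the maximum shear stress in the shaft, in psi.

1520 psi

J = πd⁴/32 = π(0.0296)⁴/32 = 7.536×10^-8 m⁴.
τ_max = T·r/J = 53.40 × 0.0148 / 7.536×10^-8 = 1.049×10^7 Pa.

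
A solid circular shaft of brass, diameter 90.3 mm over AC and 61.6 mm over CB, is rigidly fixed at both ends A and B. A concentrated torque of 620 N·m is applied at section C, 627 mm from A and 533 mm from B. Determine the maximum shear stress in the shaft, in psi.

496 psi

Compatibility: T_A·a/J_AC = T_B·b/J_CB with T_A + T_B = T₀.
J_AC = 6.53×10^-6 m⁴, J_CB = 1.41×10^-6 m⁴, so T_A = T₀·(J_AC/a)/((J_AC/a)+(J_CB/b)) = 494.1 N·m, T_B = 125.9 N·m.
τ in each portion: τ_AC = 3.42×10^6 Pa, τ_CB = 2.74×10^6 Pa; maximum is in AC.
τ_max = T_AC·r/J = 494.1·0.0451/6.53×10^-6 = 3.418×10^6 Pa.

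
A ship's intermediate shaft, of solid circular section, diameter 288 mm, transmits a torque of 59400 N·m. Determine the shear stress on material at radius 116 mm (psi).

J = πd⁴/32 = π(0.288)⁴/32 = 6.754×10^-4 m⁴.
Shear stress varies linearly with radius: τ = T·r/J = 59400 × 0.116 / 6.754×10^-4 = 1.020×10^7 Pa.

1480 psi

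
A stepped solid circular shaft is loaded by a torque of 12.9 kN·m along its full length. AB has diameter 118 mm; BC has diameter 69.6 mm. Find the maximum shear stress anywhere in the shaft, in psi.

Under the same torque, τ_max = 16T/(πd³) is largest where d is smallest — segment BC (d = 69.6 mm).
τ_max = 16·12900/(π·(0.0696)³) = 1.949×10^8 Pa.

28300 psi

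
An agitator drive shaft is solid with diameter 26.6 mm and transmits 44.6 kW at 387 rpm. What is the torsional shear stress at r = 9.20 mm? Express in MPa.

ω = 2π·387/60 = 40.53 rad/s, so T = P/ω = 44.6×10³ / 40.53 = 1101 N·m.
J = πd⁴/32 = π(0.0266)⁴/32 = 4.915×10^-8 m⁴.
Shear stress varies linearly with radius: τ = T·r/J = 1101 × 0.00920 / 4.915×10^-8 = 2.060×10^8 Pa.

206 MPa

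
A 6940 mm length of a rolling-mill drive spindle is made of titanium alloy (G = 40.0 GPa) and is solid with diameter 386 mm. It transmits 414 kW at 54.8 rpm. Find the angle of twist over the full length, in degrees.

ω = 2π·54.8/60 = 5.739 rad/s, so T = P/ω = 414×10³ / 5.739 = 72140 N·m.
J = πd⁴/32 = π(0.386)⁴/32 = 2.179×10^-3 m⁴.
θ = T·L/(G·J) = 72140 × 6.94 / (40.0×10⁹ × 2.179×10^-3) = 5.743×10^-3 rad.

0.329°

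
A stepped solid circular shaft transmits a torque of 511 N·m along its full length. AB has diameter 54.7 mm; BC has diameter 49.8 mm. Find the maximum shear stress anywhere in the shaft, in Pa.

2.11e7 Pa

Under the same torque, τ_max = 16T/(πd³) is largest where d is smallest — segment BC (d = 49.8 mm).
τ_max = 16·511.0/(π·(0.0498)³) = 2.107×10^7 Pa.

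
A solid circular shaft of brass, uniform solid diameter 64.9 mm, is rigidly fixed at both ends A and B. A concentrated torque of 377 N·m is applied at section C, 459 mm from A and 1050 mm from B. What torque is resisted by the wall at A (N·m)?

With uniform GJ and both ends fixed, compatibility θ_AC = θ_CB gives T_A·a = T_B·b, together with T_A + T_B = T₀.
T_A = T₀·b/(a+b) = 377.0·1050/1509 = 262.3 N·m; T_B = 114.7 N·m.

262 N·m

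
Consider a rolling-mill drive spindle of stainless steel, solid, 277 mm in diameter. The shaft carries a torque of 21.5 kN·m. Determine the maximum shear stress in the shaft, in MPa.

J = πd⁴/32 = π(0.277)⁴/32 = 5.780×10^-4 m⁴.
τ_max = T·r/J = 21500 × 0.139 / 5.780×10^-4 = 5.152×10^6 Pa.

5.15 MPa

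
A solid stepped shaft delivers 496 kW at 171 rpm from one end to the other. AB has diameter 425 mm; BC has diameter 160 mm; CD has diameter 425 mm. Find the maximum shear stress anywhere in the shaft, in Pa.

ω = 2π·171/60 = 17.91 rad/s, so T = P/ω = 496×10³ / 17.91 = 27700 N·m.
Under the same torque, τ_max = 16T/(πd³) is largest where d is smallest — segment BC (d = 160 mm).
τ_max = 16·27700/(π·(0.160)³) = 3.444×10^7 Pa.

3.44e7 Pa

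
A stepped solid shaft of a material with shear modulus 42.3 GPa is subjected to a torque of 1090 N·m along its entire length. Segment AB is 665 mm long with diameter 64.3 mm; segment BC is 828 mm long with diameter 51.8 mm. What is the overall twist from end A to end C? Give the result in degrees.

2.31°

J_AB = π(0.0643)⁴/32 = 1.68×10^-6 m⁴; J_BC = π(0.0518)⁴/32 = 7.07×10^-7 m⁴.
θ = (T/G)·Σ L_i/J_i = (1090/42.3×10⁹)·(0.665/1.68×10^-6 + 0.828/7.07×10^-7) = 0.04040 rad.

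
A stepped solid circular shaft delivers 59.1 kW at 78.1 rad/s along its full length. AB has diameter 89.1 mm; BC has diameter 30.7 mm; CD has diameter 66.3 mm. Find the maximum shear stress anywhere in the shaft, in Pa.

1.33e8 Pa

ω = 78.1 rad/s, so T = P/ω = 59.1×10³ / 78.10 = 756.7 N·m.
Under the same torque, τ_max = 16T/(πd³) is largest where d is smallest — segment BC (d = 30.7 mm).
τ_max = 16·756.7/(π·(0.0307)³) = 1.332×10^8 Pa.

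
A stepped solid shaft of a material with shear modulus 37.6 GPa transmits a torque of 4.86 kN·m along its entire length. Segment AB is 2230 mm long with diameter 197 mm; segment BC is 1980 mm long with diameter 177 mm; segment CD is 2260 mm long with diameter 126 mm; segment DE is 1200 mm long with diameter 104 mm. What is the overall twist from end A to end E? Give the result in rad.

J_AB = π(0.197)⁴/32 = 1.48×10^-4 m⁴; J_BC = π(0.177)⁴/32 = 9.64×10^-5 m⁴; J_CD = π(0.126)⁴/32 = 2.47×10^-5 m⁴; J_DE = π(0.104)⁴/32 = 1.15×10^-5 m⁴.
θ = (T/G)·Σ L_i/J_i = (4860/37.6×10⁹)·(2.23/1.48×10^-4 + 1.98/9.64×10^-5 + 2.26/2.47×10^-5 + 1.20/1.15×10^-5) = 0.02992 rad.

0.0299 rad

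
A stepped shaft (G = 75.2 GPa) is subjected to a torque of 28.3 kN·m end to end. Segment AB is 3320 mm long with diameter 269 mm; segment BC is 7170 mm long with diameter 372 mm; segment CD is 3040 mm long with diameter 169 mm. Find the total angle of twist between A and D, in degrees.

1.04°

J_AB = π(0.269)⁴/32 = 5.14×10^-4 m⁴; J_BC = π(0.372)⁴/32 = 1.88×10^-3 m⁴; J_CD = π(0.169)⁴/32 = 8.01×10^-5 m⁴.
θ = (T/G)·Σ L_i/J_i = (28300/75.2×10⁹)·(3.32/5.14×10^-4 + 7.17/1.88×10^-3 + 3.04/8.01×10^-5) = 0.01815 rad.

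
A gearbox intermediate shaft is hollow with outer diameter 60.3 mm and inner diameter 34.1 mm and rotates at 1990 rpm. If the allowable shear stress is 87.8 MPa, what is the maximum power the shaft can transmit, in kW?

J = π(d_o⁴ − d_i⁴)/32 = π(0.0603⁴ − 0.0341⁴)/32 = 1.165×10^-6 m⁴.
T_max = τ_allow·J/r = 8.78×10^7 × 1.165×10^-6 / 0.0301 = 3393 N·m.
ω = 2π·1990/60 = 208.4 rad/s, so P_max = T_max·ω = 7.071×10^5 W.

707 kW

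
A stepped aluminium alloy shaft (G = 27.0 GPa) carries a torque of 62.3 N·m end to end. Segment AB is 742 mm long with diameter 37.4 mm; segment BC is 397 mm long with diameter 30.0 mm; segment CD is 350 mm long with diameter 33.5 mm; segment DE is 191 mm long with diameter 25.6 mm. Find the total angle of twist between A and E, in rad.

0.0374 rad

J_AB = π(0.0374)⁴/32 = 1.92×10^-7 m⁴; J_BC = π(0.0300)⁴/32 = 7.95×10^-8 m⁴; J_CD = π(0.0335)⁴/32 = 1.24×10^-7 m⁴; J_DE = π(0.0256)⁴/32 = 4.22×10^-8 m⁴.
θ = (T/G)·Σ L_i/J_i = (62.30/27.0×10⁹)·(0.742/1.92×10^-7 + 0.397/7.95×10^-8 + 0.350/1.24×10^-7 + 0.191/4.22×10^-8) = 0.03742 rad.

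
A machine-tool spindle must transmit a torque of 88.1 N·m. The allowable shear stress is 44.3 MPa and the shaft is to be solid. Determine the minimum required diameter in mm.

For a solid shaft τ_max = 16T/(πd³), so d = (16T/(π τ_allow))^(1/3) = (16·88.10/(π·4.43×10^7))^(1/3) = 0.02164 m.

21.6 mm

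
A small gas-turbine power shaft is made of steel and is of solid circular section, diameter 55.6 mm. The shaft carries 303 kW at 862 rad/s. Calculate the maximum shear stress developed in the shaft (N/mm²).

ω = 862 rad/s, so T = P/ω = 303×10³ / 862.0 = 351.5 N·m.
J = πd⁴/32 = π(0.0556)⁴/32 = 9.382×10^-7 m⁴.
τ_max = T·r/J = 351.5 × 0.0278 / 9.382×10^-7 = 1.042×10^7 Pa.

10.4 N/mm²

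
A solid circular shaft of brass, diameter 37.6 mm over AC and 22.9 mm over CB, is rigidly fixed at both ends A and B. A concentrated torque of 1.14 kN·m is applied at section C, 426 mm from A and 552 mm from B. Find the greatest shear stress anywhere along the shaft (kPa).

98700 kPa

Compatibility: T_A·a/J_AC = T_B·b/J_CB with T_A + T_B = T₀.
J_AC = 1.96×10^-7 m⁴, J_CB = 2.70×10^-8 m⁴, so T_A = T₀·(J_AC/a)/((J_AC/a)+(J_CB/b)) = 1031 N·m, T_B = 109.4 N·m.
τ in each portion: τ_AC = 9.87×10^7 Pa, τ_CB = 4.64×10^7 Pa; maximum is in AC.
τ_max = T_AC·r/J = 1031·0.0188/1.96×10^-7 = 9.874×10^7 Pa.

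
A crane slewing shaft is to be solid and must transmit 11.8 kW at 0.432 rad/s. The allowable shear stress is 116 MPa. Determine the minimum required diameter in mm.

ω = 0.432 rad/s, so T = P/ω = 11.8×10³ / 0.4320 = 27310 N·m.
For a solid shaft τ_max = 16T/(πd³), so d = (16T/(π τ_allow))^(1/3) = (16·27310/(π·1.16×10^8))^(1/3) = 0.1062 m.

106 mm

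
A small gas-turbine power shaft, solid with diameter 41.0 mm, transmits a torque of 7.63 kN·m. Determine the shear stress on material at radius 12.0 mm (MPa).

330 MPa

J = πd⁴/32 = π(0.0410)⁴/32 = 2.774×10^-7 m⁴.
Shear stress varies linearly with radius: τ = T·r/J = 7630 × 0.0120 / 2.774×10^-7 = 3.300×10^8 Pa.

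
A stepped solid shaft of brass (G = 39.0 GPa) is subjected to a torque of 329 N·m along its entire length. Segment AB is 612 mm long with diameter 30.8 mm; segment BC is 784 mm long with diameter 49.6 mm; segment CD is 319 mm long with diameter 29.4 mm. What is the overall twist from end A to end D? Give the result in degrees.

6.09°

J_AB = π(0.0308)⁴/32 = 8.83×10^-8 m⁴; J_BC = π(0.0496)⁴/32 = 5.94×10^-7 m⁴; J_CD = π(0.0294)⁴/32 = 7.33×10^-8 m⁴.
θ = (T/G)·Σ L_i/J_i = (329.0/39.0×10⁹)·(0.612/8.83×10^-8 + 0.784/5.94×10^-7 + 0.319/7.33×10^-8) = 0.1063 rad.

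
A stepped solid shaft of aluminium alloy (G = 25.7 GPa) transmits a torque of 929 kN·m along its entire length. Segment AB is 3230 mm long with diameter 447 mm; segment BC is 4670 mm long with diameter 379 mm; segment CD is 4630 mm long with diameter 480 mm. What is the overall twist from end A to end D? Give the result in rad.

J_AB = π(0.447)⁴/32 = 3.92×10^-3 m⁴; J_BC = π(0.379)⁴/32 = 2.03×10^-3 m⁴; J_CD = π(0.480)⁴/32 = 5.21×10^-3 m⁴.
θ = (T/G)·Σ L_i/J_i = (929000/25.7×10⁹)·(3.23/3.92×10^-3 + 4.67/2.03×10^-3 + 4.63/5.21×10^-3) = 0.1452 rad.

0.145 rad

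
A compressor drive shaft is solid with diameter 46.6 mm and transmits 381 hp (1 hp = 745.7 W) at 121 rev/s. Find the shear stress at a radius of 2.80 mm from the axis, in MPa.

2.26 MPa

ω = 2π·121 = 760.3 rad/s, so T = P/ω = 381×745.7 / 760.3 = 373.7 N·m.
J = πd⁴/32 = π(0.0466)⁴/32 = 4.630×10^-7 m⁴.
Shear stress varies linearly with radius: τ = T·r/J = 373.7 × 0.00280 / 4.630×10^-7 = 2.260×10^6 Pa.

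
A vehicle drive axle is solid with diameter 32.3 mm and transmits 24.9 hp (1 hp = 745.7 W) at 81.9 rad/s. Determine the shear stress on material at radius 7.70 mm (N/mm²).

ω = 81.9 rad/s, so T = P/ω = 24.9×745.7 / 81.90 = 226.7 N·m.
J = πd⁴/32 = π(0.0323)⁴/32 = 1.069×10^-7 m⁴.
Shear stress varies linearly with radius: τ = T·r/J = 226.7 × 0.00770 / 1.069×10^-7 = 1.634×10^7 Pa.

16.3 N/mm²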